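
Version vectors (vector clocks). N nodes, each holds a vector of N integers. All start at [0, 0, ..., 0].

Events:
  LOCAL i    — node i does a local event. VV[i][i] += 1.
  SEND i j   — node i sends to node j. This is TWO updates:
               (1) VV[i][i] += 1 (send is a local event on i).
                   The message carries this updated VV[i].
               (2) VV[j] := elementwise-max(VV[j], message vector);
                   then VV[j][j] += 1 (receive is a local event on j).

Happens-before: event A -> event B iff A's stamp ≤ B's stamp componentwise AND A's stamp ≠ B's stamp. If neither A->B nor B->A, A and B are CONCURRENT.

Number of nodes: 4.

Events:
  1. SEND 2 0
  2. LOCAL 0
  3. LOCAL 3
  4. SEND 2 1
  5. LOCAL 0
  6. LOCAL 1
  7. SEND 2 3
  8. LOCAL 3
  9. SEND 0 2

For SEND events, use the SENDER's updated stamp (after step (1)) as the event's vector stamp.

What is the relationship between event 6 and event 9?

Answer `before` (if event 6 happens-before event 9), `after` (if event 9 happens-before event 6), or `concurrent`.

Initial: VV[0]=[0, 0, 0, 0]
Initial: VV[1]=[0, 0, 0, 0]
Initial: VV[2]=[0, 0, 0, 0]
Initial: VV[3]=[0, 0, 0, 0]
Event 1: SEND 2->0: VV[2][2]++ -> VV[2]=[0, 0, 1, 0], msg_vec=[0, 0, 1, 0]; VV[0]=max(VV[0],msg_vec) then VV[0][0]++ -> VV[0]=[1, 0, 1, 0]
Event 2: LOCAL 0: VV[0][0]++ -> VV[0]=[2, 0, 1, 0]
Event 3: LOCAL 3: VV[3][3]++ -> VV[3]=[0, 0, 0, 1]
Event 4: SEND 2->1: VV[2][2]++ -> VV[2]=[0, 0, 2, 0], msg_vec=[0, 0, 2, 0]; VV[1]=max(VV[1],msg_vec) then VV[1][1]++ -> VV[1]=[0, 1, 2, 0]
Event 5: LOCAL 0: VV[0][0]++ -> VV[0]=[3, 0, 1, 0]
Event 6: LOCAL 1: VV[1][1]++ -> VV[1]=[0, 2, 2, 0]
Event 7: SEND 2->3: VV[2][2]++ -> VV[2]=[0, 0, 3, 0], msg_vec=[0, 0, 3, 0]; VV[3]=max(VV[3],msg_vec) then VV[3][3]++ -> VV[3]=[0, 0, 3, 2]
Event 8: LOCAL 3: VV[3][3]++ -> VV[3]=[0, 0, 3, 3]
Event 9: SEND 0->2: VV[0][0]++ -> VV[0]=[4, 0, 1, 0], msg_vec=[4, 0, 1, 0]; VV[2]=max(VV[2],msg_vec) then VV[2][2]++ -> VV[2]=[4, 0, 4, 0]
Event 6 stamp: [0, 2, 2, 0]
Event 9 stamp: [4, 0, 1, 0]
[0, 2, 2, 0] <= [4, 0, 1, 0]? False
[4, 0, 1, 0] <= [0, 2, 2, 0]? False
Relation: concurrent

Answer: concurrent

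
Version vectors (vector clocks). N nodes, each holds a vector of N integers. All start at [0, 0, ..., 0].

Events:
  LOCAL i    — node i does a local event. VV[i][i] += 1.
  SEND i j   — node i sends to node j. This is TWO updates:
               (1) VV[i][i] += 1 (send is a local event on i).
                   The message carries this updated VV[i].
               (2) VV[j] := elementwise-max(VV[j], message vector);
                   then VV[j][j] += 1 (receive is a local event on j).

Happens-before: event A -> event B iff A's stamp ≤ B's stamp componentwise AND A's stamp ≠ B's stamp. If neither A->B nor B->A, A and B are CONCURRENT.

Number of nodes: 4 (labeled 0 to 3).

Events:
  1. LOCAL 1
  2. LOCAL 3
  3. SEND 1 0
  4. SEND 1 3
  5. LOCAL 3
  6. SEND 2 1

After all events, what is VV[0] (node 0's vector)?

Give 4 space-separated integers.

Answer: 1 2 0 0

Derivation:
Initial: VV[0]=[0, 0, 0, 0]
Initial: VV[1]=[0, 0, 0, 0]
Initial: VV[2]=[0, 0, 0, 0]
Initial: VV[3]=[0, 0, 0, 0]
Event 1: LOCAL 1: VV[1][1]++ -> VV[1]=[0, 1, 0, 0]
Event 2: LOCAL 3: VV[3][3]++ -> VV[3]=[0, 0, 0, 1]
Event 3: SEND 1->0: VV[1][1]++ -> VV[1]=[0, 2, 0, 0], msg_vec=[0, 2, 0, 0]; VV[0]=max(VV[0],msg_vec) then VV[0][0]++ -> VV[0]=[1, 2, 0, 0]
Event 4: SEND 1->3: VV[1][1]++ -> VV[1]=[0, 3, 0, 0], msg_vec=[0, 3, 0, 0]; VV[3]=max(VV[3],msg_vec) then VV[3][3]++ -> VV[3]=[0, 3, 0, 2]
Event 5: LOCAL 3: VV[3][3]++ -> VV[3]=[0, 3, 0, 3]
Event 6: SEND 2->1: VV[2][2]++ -> VV[2]=[0, 0, 1, 0], msg_vec=[0, 0, 1, 0]; VV[1]=max(VV[1],msg_vec) then VV[1][1]++ -> VV[1]=[0, 4, 1, 0]
Final vectors: VV[0]=[1, 2, 0, 0]; VV[1]=[0, 4, 1, 0]; VV[2]=[0, 0, 1, 0]; VV[3]=[0, 3, 0, 3]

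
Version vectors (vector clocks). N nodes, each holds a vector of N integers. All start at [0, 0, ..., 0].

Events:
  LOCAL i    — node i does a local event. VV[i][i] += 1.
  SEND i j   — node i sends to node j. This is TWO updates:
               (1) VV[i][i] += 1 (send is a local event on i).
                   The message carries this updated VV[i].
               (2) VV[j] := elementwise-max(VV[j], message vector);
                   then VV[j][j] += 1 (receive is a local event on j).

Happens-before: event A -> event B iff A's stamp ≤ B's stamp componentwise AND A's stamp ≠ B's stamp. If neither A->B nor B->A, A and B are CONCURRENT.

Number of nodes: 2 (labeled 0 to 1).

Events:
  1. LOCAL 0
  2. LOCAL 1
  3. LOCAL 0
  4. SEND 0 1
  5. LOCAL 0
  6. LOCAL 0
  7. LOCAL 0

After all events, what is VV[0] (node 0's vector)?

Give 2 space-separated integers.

Initial: VV[0]=[0, 0]
Initial: VV[1]=[0, 0]
Event 1: LOCAL 0: VV[0][0]++ -> VV[0]=[1, 0]
Event 2: LOCAL 1: VV[1][1]++ -> VV[1]=[0, 1]
Event 3: LOCAL 0: VV[0][0]++ -> VV[0]=[2, 0]
Event 4: SEND 0->1: VV[0][0]++ -> VV[0]=[3, 0], msg_vec=[3, 0]; VV[1]=max(VV[1],msg_vec) then VV[1][1]++ -> VV[1]=[3, 2]
Event 5: LOCAL 0: VV[0][0]++ -> VV[0]=[4, 0]
Event 6: LOCAL 0: VV[0][0]++ -> VV[0]=[5, 0]
Event 7: LOCAL 0: VV[0][0]++ -> VV[0]=[6, 0]
Final vectors: VV[0]=[6, 0]; VV[1]=[3, 2]

Answer: 6 0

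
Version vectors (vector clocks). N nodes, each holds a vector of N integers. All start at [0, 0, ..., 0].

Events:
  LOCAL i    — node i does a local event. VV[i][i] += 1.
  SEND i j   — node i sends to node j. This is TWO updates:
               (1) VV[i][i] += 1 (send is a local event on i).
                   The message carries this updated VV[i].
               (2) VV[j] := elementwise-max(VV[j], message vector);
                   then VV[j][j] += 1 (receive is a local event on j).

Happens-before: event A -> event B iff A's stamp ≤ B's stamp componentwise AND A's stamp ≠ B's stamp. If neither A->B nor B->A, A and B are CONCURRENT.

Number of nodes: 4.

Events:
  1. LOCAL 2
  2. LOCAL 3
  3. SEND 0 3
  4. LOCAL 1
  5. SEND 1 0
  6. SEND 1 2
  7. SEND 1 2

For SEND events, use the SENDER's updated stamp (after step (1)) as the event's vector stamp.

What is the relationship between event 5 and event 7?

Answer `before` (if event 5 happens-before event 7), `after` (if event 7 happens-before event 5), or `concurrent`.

Initial: VV[0]=[0, 0, 0, 0]
Initial: VV[1]=[0, 0, 0, 0]
Initial: VV[2]=[0, 0, 0, 0]
Initial: VV[3]=[0, 0, 0, 0]
Event 1: LOCAL 2: VV[2][2]++ -> VV[2]=[0, 0, 1, 0]
Event 2: LOCAL 3: VV[3][3]++ -> VV[3]=[0, 0, 0, 1]
Event 3: SEND 0->3: VV[0][0]++ -> VV[0]=[1, 0, 0, 0], msg_vec=[1, 0, 0, 0]; VV[3]=max(VV[3],msg_vec) then VV[3][3]++ -> VV[3]=[1, 0, 0, 2]
Event 4: LOCAL 1: VV[1][1]++ -> VV[1]=[0, 1, 0, 0]
Event 5: SEND 1->0: VV[1][1]++ -> VV[1]=[0, 2, 0, 0], msg_vec=[0, 2, 0, 0]; VV[0]=max(VV[0],msg_vec) then VV[0][0]++ -> VV[0]=[2, 2, 0, 0]
Event 6: SEND 1->2: VV[1][1]++ -> VV[1]=[0, 3, 0, 0], msg_vec=[0, 3, 0, 0]; VV[2]=max(VV[2],msg_vec) then VV[2][2]++ -> VV[2]=[0, 3, 2, 0]
Event 7: SEND 1->2: VV[1][1]++ -> VV[1]=[0, 4, 0, 0], msg_vec=[0, 4, 0, 0]; VV[2]=max(VV[2],msg_vec) then VV[2][2]++ -> VV[2]=[0, 4, 3, 0]
Event 5 stamp: [0, 2, 0, 0]
Event 7 stamp: [0, 4, 0, 0]
[0, 2, 0, 0] <= [0, 4, 0, 0]? True
[0, 4, 0, 0] <= [0, 2, 0, 0]? False
Relation: before

Answer: before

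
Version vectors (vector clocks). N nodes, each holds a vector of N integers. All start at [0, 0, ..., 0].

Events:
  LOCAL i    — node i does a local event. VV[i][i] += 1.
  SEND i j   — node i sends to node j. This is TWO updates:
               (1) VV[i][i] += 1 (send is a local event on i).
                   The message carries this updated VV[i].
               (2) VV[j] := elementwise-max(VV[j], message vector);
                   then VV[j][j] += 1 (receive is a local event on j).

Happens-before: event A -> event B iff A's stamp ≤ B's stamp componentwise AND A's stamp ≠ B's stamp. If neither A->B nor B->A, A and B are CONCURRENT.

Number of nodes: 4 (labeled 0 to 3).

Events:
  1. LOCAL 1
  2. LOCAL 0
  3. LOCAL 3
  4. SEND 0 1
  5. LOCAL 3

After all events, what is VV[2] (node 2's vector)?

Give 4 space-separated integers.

Initial: VV[0]=[0, 0, 0, 0]
Initial: VV[1]=[0, 0, 0, 0]
Initial: VV[2]=[0, 0, 0, 0]
Initial: VV[3]=[0, 0, 0, 0]
Event 1: LOCAL 1: VV[1][1]++ -> VV[1]=[0, 1, 0, 0]
Event 2: LOCAL 0: VV[0][0]++ -> VV[0]=[1, 0, 0, 0]
Event 3: LOCAL 3: VV[3][3]++ -> VV[3]=[0, 0, 0, 1]
Event 4: SEND 0->1: VV[0][0]++ -> VV[0]=[2, 0, 0, 0], msg_vec=[2, 0, 0, 0]; VV[1]=max(VV[1],msg_vec) then VV[1][1]++ -> VV[1]=[2, 2, 0, 0]
Event 5: LOCAL 3: VV[3][3]++ -> VV[3]=[0, 0, 0, 2]
Final vectors: VV[0]=[2, 0, 0, 0]; VV[1]=[2, 2, 0, 0]; VV[2]=[0, 0, 0, 0]; VV[3]=[0, 0, 0, 2]

Answer: 0 0 0 0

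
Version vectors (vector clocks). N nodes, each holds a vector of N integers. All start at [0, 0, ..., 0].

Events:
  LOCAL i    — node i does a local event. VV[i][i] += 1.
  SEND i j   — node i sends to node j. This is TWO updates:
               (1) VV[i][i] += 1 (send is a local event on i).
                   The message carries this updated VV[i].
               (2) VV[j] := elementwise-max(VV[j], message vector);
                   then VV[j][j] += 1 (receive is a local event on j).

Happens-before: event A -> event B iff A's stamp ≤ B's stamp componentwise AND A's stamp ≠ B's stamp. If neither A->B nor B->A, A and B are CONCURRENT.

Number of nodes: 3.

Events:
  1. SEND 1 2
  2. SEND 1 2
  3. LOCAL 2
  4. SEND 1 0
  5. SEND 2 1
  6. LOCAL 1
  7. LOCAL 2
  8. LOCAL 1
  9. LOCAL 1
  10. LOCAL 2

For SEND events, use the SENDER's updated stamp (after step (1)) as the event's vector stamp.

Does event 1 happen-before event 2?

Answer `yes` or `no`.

Initial: VV[0]=[0, 0, 0]
Initial: VV[1]=[0, 0, 0]
Initial: VV[2]=[0, 0, 0]
Event 1: SEND 1->2: VV[1][1]++ -> VV[1]=[0, 1, 0], msg_vec=[0, 1, 0]; VV[2]=max(VV[2],msg_vec) then VV[2][2]++ -> VV[2]=[0, 1, 1]
Event 2: SEND 1->2: VV[1][1]++ -> VV[1]=[0, 2, 0], msg_vec=[0, 2, 0]; VV[2]=max(VV[2],msg_vec) then VV[2][2]++ -> VV[2]=[0, 2, 2]
Event 3: LOCAL 2: VV[2][2]++ -> VV[2]=[0, 2, 3]
Event 4: SEND 1->0: VV[1][1]++ -> VV[1]=[0, 3, 0], msg_vec=[0, 3, 0]; VV[0]=max(VV[0],msg_vec) then VV[0][0]++ -> VV[0]=[1, 3, 0]
Event 5: SEND 2->1: VV[2][2]++ -> VV[2]=[0, 2, 4], msg_vec=[0, 2, 4]; VV[1]=max(VV[1],msg_vec) then VV[1][1]++ -> VV[1]=[0, 4, 4]
Event 6: LOCAL 1: VV[1][1]++ -> VV[1]=[0, 5, 4]
Event 7: LOCAL 2: VV[2][2]++ -> VV[2]=[0, 2, 5]
Event 8: LOCAL 1: VV[1][1]++ -> VV[1]=[0, 6, 4]
Event 9: LOCAL 1: VV[1][1]++ -> VV[1]=[0, 7, 4]
Event 10: LOCAL 2: VV[2][2]++ -> VV[2]=[0, 2, 6]
Event 1 stamp: [0, 1, 0]
Event 2 stamp: [0, 2, 0]
[0, 1, 0] <= [0, 2, 0]? True. Equal? False. Happens-before: True

Answer: yes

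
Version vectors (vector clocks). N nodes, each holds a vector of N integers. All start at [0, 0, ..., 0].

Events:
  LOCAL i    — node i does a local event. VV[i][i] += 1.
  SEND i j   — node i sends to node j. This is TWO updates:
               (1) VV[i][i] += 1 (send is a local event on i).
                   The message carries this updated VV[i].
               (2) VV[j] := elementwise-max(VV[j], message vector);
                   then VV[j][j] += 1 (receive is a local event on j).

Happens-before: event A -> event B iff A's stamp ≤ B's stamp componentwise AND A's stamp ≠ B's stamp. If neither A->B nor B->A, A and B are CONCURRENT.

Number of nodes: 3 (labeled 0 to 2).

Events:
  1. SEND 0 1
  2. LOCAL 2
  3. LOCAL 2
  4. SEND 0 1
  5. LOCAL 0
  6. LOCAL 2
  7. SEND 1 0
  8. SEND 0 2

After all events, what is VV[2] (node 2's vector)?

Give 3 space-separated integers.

Initial: VV[0]=[0, 0, 0]
Initial: VV[1]=[0, 0, 0]
Initial: VV[2]=[0, 0, 0]
Event 1: SEND 0->1: VV[0][0]++ -> VV[0]=[1, 0, 0], msg_vec=[1, 0, 0]; VV[1]=max(VV[1],msg_vec) then VV[1][1]++ -> VV[1]=[1, 1, 0]
Event 2: LOCAL 2: VV[2][2]++ -> VV[2]=[0, 0, 1]
Event 3: LOCAL 2: VV[2][2]++ -> VV[2]=[0, 0, 2]
Event 4: SEND 0->1: VV[0][0]++ -> VV[0]=[2, 0, 0], msg_vec=[2, 0, 0]; VV[1]=max(VV[1],msg_vec) then VV[1][1]++ -> VV[1]=[2, 2, 0]
Event 5: LOCAL 0: VV[0][0]++ -> VV[0]=[3, 0, 0]
Event 6: LOCAL 2: VV[2][2]++ -> VV[2]=[0, 0, 3]
Event 7: SEND 1->0: VV[1][1]++ -> VV[1]=[2, 3, 0], msg_vec=[2, 3, 0]; VV[0]=max(VV[0],msg_vec) then VV[0][0]++ -> VV[0]=[4, 3, 0]
Event 8: SEND 0->2: VV[0][0]++ -> VV[0]=[5, 3, 0], msg_vec=[5, 3, 0]; VV[2]=max(VV[2],msg_vec) then VV[2][2]++ -> VV[2]=[5, 3, 4]
Final vectors: VV[0]=[5, 3, 0]; VV[1]=[2, 3, 0]; VV[2]=[5, 3, 4]

Answer: 5 3 4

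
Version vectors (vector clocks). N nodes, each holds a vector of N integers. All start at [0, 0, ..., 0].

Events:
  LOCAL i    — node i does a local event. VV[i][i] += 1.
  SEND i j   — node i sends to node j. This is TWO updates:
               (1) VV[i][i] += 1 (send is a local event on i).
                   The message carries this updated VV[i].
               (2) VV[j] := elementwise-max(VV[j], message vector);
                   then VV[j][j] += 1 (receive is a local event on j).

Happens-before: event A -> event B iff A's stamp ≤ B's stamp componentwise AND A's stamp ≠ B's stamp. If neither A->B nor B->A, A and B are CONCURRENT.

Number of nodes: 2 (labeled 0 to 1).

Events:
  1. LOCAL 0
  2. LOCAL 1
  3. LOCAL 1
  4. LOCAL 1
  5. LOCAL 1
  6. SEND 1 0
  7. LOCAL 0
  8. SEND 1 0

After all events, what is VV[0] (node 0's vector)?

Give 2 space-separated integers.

Answer: 4 6

Derivation:
Initial: VV[0]=[0, 0]
Initial: VV[1]=[0, 0]
Event 1: LOCAL 0: VV[0][0]++ -> VV[0]=[1, 0]
Event 2: LOCAL 1: VV[1][1]++ -> VV[1]=[0, 1]
Event 3: LOCAL 1: VV[1][1]++ -> VV[1]=[0, 2]
Event 4: LOCAL 1: VV[1][1]++ -> VV[1]=[0, 3]
Event 5: LOCAL 1: VV[1][1]++ -> VV[1]=[0, 4]
Event 6: SEND 1->0: VV[1][1]++ -> VV[1]=[0, 5], msg_vec=[0, 5]; VV[0]=max(VV[0],msg_vec) then VV[0][0]++ -> VV[0]=[2, 5]
Event 7: LOCAL 0: VV[0][0]++ -> VV[0]=[3, 5]
Event 8: SEND 1->0: VV[1][1]++ -> VV[1]=[0, 6], msg_vec=[0, 6]; VV[0]=max(VV[0],msg_vec) then VV[0][0]++ -> VV[0]=[4, 6]
Final vectors: VV[0]=[4, 6]; VV[1]=[0, 6]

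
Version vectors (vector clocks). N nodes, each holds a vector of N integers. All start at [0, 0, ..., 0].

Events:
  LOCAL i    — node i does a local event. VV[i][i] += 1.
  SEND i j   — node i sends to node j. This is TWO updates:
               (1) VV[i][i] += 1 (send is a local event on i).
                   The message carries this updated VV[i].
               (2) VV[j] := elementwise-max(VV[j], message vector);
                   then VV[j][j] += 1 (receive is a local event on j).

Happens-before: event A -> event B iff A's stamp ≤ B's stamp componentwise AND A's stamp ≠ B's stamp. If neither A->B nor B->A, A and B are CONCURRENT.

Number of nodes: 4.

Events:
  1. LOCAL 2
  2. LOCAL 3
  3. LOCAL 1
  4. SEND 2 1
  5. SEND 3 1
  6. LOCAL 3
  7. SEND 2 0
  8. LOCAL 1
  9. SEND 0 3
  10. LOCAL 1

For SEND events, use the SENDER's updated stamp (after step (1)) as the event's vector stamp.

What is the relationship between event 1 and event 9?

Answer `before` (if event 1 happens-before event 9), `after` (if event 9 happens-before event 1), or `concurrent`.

Initial: VV[0]=[0, 0, 0, 0]
Initial: VV[1]=[0, 0, 0, 0]
Initial: VV[2]=[0, 0, 0, 0]
Initial: VV[3]=[0, 0, 0, 0]
Event 1: LOCAL 2: VV[2][2]++ -> VV[2]=[0, 0, 1, 0]
Event 2: LOCAL 3: VV[3][3]++ -> VV[3]=[0, 0, 0, 1]
Event 3: LOCAL 1: VV[1][1]++ -> VV[1]=[0, 1, 0, 0]
Event 4: SEND 2->1: VV[2][2]++ -> VV[2]=[0, 0, 2, 0], msg_vec=[0, 0, 2, 0]; VV[1]=max(VV[1],msg_vec) then VV[1][1]++ -> VV[1]=[0, 2, 2, 0]
Event 5: SEND 3->1: VV[3][3]++ -> VV[3]=[0, 0, 0, 2], msg_vec=[0, 0, 0, 2]; VV[1]=max(VV[1],msg_vec) then VV[1][1]++ -> VV[1]=[0, 3, 2, 2]
Event 6: LOCAL 3: VV[3][3]++ -> VV[3]=[0, 0, 0, 3]
Event 7: SEND 2->0: VV[2][2]++ -> VV[2]=[0, 0, 3, 0], msg_vec=[0, 0, 3, 0]; VV[0]=max(VV[0],msg_vec) then VV[0][0]++ -> VV[0]=[1, 0, 3, 0]
Event 8: LOCAL 1: VV[1][1]++ -> VV[1]=[0, 4, 2, 2]
Event 9: SEND 0->3: VV[0][0]++ -> VV[0]=[2, 0, 3, 0], msg_vec=[2, 0, 3, 0]; VV[3]=max(VV[3],msg_vec) then VV[3][3]++ -> VV[3]=[2, 0, 3, 4]
Event 10: LOCAL 1: VV[1][1]++ -> VV[1]=[0, 5, 2, 2]
Event 1 stamp: [0, 0, 1, 0]
Event 9 stamp: [2, 0, 3, 0]
[0, 0, 1, 0] <= [2, 0, 3, 0]? True
[2, 0, 3, 0] <= [0, 0, 1, 0]? False
Relation: before

Answer: before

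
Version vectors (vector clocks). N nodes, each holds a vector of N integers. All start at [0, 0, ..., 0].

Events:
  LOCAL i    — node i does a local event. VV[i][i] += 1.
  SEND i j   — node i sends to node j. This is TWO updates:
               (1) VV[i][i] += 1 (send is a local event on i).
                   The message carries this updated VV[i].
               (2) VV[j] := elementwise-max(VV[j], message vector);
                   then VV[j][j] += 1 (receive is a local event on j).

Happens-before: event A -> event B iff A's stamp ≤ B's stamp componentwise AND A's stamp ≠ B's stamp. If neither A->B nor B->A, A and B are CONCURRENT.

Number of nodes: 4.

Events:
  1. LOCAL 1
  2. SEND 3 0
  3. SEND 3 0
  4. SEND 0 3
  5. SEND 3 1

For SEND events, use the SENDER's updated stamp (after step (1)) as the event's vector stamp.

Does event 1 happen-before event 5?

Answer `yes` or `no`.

Answer: no

Derivation:
Initial: VV[0]=[0, 0, 0, 0]
Initial: VV[1]=[0, 0, 0, 0]
Initial: VV[2]=[0, 0, 0, 0]
Initial: VV[3]=[0, 0, 0, 0]
Event 1: LOCAL 1: VV[1][1]++ -> VV[1]=[0, 1, 0, 0]
Event 2: SEND 3->0: VV[3][3]++ -> VV[3]=[0, 0, 0, 1], msg_vec=[0, 0, 0, 1]; VV[0]=max(VV[0],msg_vec) then VV[0][0]++ -> VV[0]=[1, 0, 0, 1]
Event 3: SEND 3->0: VV[3][3]++ -> VV[3]=[0, 0, 0, 2], msg_vec=[0, 0, 0, 2]; VV[0]=max(VV[0],msg_vec) then VV[0][0]++ -> VV[0]=[2, 0, 0, 2]
Event 4: SEND 0->3: VV[0][0]++ -> VV[0]=[3, 0, 0, 2], msg_vec=[3, 0, 0, 2]; VV[3]=max(VV[3],msg_vec) then VV[3][3]++ -> VV[3]=[3, 0, 0, 3]
Event 5: SEND 3->1: VV[3][3]++ -> VV[3]=[3, 0, 0, 4], msg_vec=[3, 0, 0, 4]; VV[1]=max(VV[1],msg_vec) then VV[1][1]++ -> VV[1]=[3, 2, 0, 4]
Event 1 stamp: [0, 1, 0, 0]
Event 5 stamp: [3, 0, 0, 4]
[0, 1, 0, 0] <= [3, 0, 0, 4]? False. Equal? False. Happens-before: False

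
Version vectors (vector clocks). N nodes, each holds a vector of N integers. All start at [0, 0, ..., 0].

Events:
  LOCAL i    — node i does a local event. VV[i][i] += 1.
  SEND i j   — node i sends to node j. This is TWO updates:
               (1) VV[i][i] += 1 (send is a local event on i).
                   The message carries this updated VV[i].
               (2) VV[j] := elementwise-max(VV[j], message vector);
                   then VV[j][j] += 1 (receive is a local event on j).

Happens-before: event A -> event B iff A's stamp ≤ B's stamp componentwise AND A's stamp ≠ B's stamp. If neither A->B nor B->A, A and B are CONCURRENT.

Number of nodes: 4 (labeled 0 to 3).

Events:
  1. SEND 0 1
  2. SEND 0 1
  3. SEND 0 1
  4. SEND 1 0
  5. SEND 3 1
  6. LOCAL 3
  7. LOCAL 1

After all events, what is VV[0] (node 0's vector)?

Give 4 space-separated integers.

Initial: VV[0]=[0, 0, 0, 0]
Initial: VV[1]=[0, 0, 0, 0]
Initial: VV[2]=[0, 0, 0, 0]
Initial: VV[3]=[0, 0, 0, 0]
Event 1: SEND 0->1: VV[0][0]++ -> VV[0]=[1, 0, 0, 0], msg_vec=[1, 0, 0, 0]; VV[1]=max(VV[1],msg_vec) then VV[1][1]++ -> VV[1]=[1, 1, 0, 0]
Event 2: SEND 0->1: VV[0][0]++ -> VV[0]=[2, 0, 0, 0], msg_vec=[2, 0, 0, 0]; VV[1]=max(VV[1],msg_vec) then VV[1][1]++ -> VV[1]=[2, 2, 0, 0]
Event 3: SEND 0->1: VV[0][0]++ -> VV[0]=[3, 0, 0, 0], msg_vec=[3, 0, 0, 0]; VV[1]=max(VV[1],msg_vec) then VV[1][1]++ -> VV[1]=[3, 3, 0, 0]
Event 4: SEND 1->0: VV[1][1]++ -> VV[1]=[3, 4, 0, 0], msg_vec=[3, 4, 0, 0]; VV[0]=max(VV[0],msg_vec) then VV[0][0]++ -> VV[0]=[4, 4, 0, 0]
Event 5: SEND 3->1: VV[3][3]++ -> VV[3]=[0, 0, 0, 1], msg_vec=[0, 0, 0, 1]; VV[1]=max(VV[1],msg_vec) then VV[1][1]++ -> VV[1]=[3, 5, 0, 1]
Event 6: LOCAL 3: VV[3][3]++ -> VV[3]=[0, 0, 0, 2]
Event 7: LOCAL 1: VV[1][1]++ -> VV[1]=[3, 6, 0, 1]
Final vectors: VV[0]=[4, 4, 0, 0]; VV[1]=[3, 6, 0, 1]; VV[2]=[0, 0, 0, 0]; VV[3]=[0, 0, 0, 2]

Answer: 4 4 0 0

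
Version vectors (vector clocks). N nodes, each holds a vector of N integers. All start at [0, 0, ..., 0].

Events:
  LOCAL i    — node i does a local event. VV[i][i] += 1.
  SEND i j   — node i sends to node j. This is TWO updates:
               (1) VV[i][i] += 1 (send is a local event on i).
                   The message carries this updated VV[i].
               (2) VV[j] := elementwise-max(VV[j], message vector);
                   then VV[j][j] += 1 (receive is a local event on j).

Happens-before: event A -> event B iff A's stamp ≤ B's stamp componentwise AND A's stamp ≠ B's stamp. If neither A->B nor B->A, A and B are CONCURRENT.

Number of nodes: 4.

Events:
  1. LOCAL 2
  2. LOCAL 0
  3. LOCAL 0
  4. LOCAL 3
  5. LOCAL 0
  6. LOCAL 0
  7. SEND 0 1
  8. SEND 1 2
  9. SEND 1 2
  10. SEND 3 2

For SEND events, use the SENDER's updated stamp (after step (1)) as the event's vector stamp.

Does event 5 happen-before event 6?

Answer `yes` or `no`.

Answer: yes

Derivation:
Initial: VV[0]=[0, 0, 0, 0]
Initial: VV[1]=[0, 0, 0, 0]
Initial: VV[2]=[0, 0, 0, 0]
Initial: VV[3]=[0, 0, 0, 0]
Event 1: LOCAL 2: VV[2][2]++ -> VV[2]=[0, 0, 1, 0]
Event 2: LOCAL 0: VV[0][0]++ -> VV[0]=[1, 0, 0, 0]
Event 3: LOCAL 0: VV[0][0]++ -> VV[0]=[2, 0, 0, 0]
Event 4: LOCAL 3: VV[3][3]++ -> VV[3]=[0, 0, 0, 1]
Event 5: LOCAL 0: VV[0][0]++ -> VV[0]=[3, 0, 0, 0]
Event 6: LOCAL 0: VV[0][0]++ -> VV[0]=[4, 0, 0, 0]
Event 7: SEND 0->1: VV[0][0]++ -> VV[0]=[5, 0, 0, 0], msg_vec=[5, 0, 0, 0]; VV[1]=max(VV[1],msg_vec) then VV[1][1]++ -> VV[1]=[5, 1, 0, 0]
Event 8: SEND 1->2: VV[1][1]++ -> VV[1]=[5, 2, 0, 0], msg_vec=[5, 2, 0, 0]; VV[2]=max(VV[2],msg_vec) then VV[2][2]++ -> VV[2]=[5, 2, 2, 0]
Event 9: SEND 1->2: VV[1][1]++ -> VV[1]=[5, 3, 0, 0], msg_vec=[5, 3, 0, 0]; VV[2]=max(VV[2],msg_vec) then VV[2][2]++ -> VV[2]=[5, 3, 3, 0]
Event 10: SEND 3->2: VV[3][3]++ -> VV[3]=[0, 0, 0, 2], msg_vec=[0, 0, 0, 2]; VV[2]=max(VV[2],msg_vec) then VV[2][2]++ -> VV[2]=[5, 3, 4, 2]
Event 5 stamp: [3, 0, 0, 0]
Event 6 stamp: [4, 0, 0, 0]
[3, 0, 0, 0] <= [4, 0, 0, 0]? True. Equal? False. Happens-before: True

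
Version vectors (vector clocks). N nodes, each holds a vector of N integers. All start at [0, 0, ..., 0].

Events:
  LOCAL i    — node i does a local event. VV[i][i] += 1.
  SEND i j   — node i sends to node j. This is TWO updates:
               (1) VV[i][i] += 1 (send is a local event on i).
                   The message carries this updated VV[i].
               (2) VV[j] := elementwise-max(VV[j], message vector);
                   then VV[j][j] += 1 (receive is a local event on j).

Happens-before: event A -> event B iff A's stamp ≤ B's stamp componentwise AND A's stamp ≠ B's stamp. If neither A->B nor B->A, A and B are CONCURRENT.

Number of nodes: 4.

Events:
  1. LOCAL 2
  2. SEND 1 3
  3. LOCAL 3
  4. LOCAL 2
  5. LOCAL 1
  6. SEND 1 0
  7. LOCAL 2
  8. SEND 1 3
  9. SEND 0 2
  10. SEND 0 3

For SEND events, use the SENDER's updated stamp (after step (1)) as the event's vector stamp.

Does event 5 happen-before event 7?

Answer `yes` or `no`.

Answer: no

Derivation:
Initial: VV[0]=[0, 0, 0, 0]
Initial: VV[1]=[0, 0, 0, 0]
Initial: VV[2]=[0, 0, 0, 0]
Initial: VV[3]=[0, 0, 0, 0]
Event 1: LOCAL 2: VV[2][2]++ -> VV[2]=[0, 0, 1, 0]
Event 2: SEND 1->3: VV[1][1]++ -> VV[1]=[0, 1, 0, 0], msg_vec=[0, 1, 0, 0]; VV[3]=max(VV[3],msg_vec) then VV[3][3]++ -> VV[3]=[0, 1, 0, 1]
Event 3: LOCAL 3: VV[3][3]++ -> VV[3]=[0, 1, 0, 2]
Event 4: LOCAL 2: VV[2][2]++ -> VV[2]=[0, 0, 2, 0]
Event 5: LOCAL 1: VV[1][1]++ -> VV[1]=[0, 2, 0, 0]
Event 6: SEND 1->0: VV[1][1]++ -> VV[1]=[0, 3, 0, 0], msg_vec=[0, 3, 0, 0]; VV[0]=max(VV[0],msg_vec) then VV[0][0]++ -> VV[0]=[1, 3, 0, 0]
Event 7: LOCAL 2: VV[2][2]++ -> VV[2]=[0, 0, 3, 0]
Event 8: SEND 1->3: VV[1][1]++ -> VV[1]=[0, 4, 0, 0], msg_vec=[0, 4, 0, 0]; VV[3]=max(VV[3],msg_vec) then VV[3][3]++ -> VV[3]=[0, 4, 0, 3]
Event 9: SEND 0->2: VV[0][0]++ -> VV[0]=[2, 3, 0, 0], msg_vec=[2, 3, 0, 0]; VV[2]=max(VV[2],msg_vec) then VV[2][2]++ -> VV[2]=[2, 3, 4, 0]
Event 10: SEND 0->3: VV[0][0]++ -> VV[0]=[3, 3, 0, 0], msg_vec=[3, 3, 0, 0]; VV[3]=max(VV[3],msg_vec) then VV[3][3]++ -> VV[3]=[3, 4, 0, 4]
Event 5 stamp: [0, 2, 0, 0]
Event 7 stamp: [0, 0, 3, 0]
[0, 2, 0, 0] <= [0, 0, 3, 0]? False. Equal? False. Happens-before: False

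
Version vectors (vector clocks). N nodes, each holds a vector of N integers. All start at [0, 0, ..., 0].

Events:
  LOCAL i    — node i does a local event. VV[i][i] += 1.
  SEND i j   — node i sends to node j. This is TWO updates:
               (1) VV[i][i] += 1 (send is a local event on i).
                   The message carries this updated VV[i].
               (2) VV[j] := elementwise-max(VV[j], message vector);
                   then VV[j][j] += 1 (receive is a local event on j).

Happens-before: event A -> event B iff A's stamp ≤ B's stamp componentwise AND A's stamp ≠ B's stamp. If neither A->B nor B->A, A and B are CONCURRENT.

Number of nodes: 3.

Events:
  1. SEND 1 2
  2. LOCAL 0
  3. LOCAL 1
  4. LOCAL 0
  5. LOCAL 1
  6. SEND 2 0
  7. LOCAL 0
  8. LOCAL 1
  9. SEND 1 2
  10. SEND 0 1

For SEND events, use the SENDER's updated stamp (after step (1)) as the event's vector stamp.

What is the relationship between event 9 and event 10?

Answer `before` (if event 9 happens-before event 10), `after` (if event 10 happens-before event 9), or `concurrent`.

Initial: VV[0]=[0, 0, 0]
Initial: VV[1]=[0, 0, 0]
Initial: VV[2]=[0, 0, 0]
Event 1: SEND 1->2: VV[1][1]++ -> VV[1]=[0, 1, 0], msg_vec=[0, 1, 0]; VV[2]=max(VV[2],msg_vec) then VV[2][2]++ -> VV[2]=[0, 1, 1]
Event 2: LOCAL 0: VV[0][0]++ -> VV[0]=[1, 0, 0]
Event 3: LOCAL 1: VV[1][1]++ -> VV[1]=[0, 2, 0]
Event 4: LOCAL 0: VV[0][0]++ -> VV[0]=[2, 0, 0]
Event 5: LOCAL 1: VV[1][1]++ -> VV[1]=[0, 3, 0]
Event 6: SEND 2->0: VV[2][2]++ -> VV[2]=[0, 1, 2], msg_vec=[0, 1, 2]; VV[0]=max(VV[0],msg_vec) then VV[0][0]++ -> VV[0]=[3, 1, 2]
Event 7: LOCAL 0: VV[0][0]++ -> VV[0]=[4, 1, 2]
Event 8: LOCAL 1: VV[1][1]++ -> VV[1]=[0, 4, 0]
Event 9: SEND 1->2: VV[1][1]++ -> VV[1]=[0, 5, 0], msg_vec=[0, 5, 0]; VV[2]=max(VV[2],msg_vec) then VV[2][2]++ -> VV[2]=[0, 5, 3]
Event 10: SEND 0->1: VV[0][0]++ -> VV[0]=[5, 1, 2], msg_vec=[5, 1, 2]; VV[1]=max(VV[1],msg_vec) then VV[1][1]++ -> VV[1]=[5, 6, 2]
Event 9 stamp: [0, 5, 0]
Event 10 stamp: [5, 1, 2]
[0, 5, 0] <= [5, 1, 2]? False
[5, 1, 2] <= [0, 5, 0]? False
Relation: concurrent

Answer: concurrent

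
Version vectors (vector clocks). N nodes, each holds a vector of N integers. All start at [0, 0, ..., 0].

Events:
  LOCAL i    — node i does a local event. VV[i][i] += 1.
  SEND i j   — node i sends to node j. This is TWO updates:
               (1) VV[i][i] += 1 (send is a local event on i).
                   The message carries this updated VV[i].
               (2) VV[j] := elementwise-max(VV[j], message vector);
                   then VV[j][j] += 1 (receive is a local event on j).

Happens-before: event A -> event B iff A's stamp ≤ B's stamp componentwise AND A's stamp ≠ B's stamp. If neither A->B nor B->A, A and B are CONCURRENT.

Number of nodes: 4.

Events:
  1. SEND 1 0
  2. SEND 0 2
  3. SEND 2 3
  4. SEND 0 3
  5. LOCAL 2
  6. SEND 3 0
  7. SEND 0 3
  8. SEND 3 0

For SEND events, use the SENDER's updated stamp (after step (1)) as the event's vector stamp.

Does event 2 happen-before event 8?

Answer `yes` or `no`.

Answer: yes

Derivation:
Initial: VV[0]=[0, 0, 0, 0]
Initial: VV[1]=[0, 0, 0, 0]
Initial: VV[2]=[0, 0, 0, 0]
Initial: VV[3]=[0, 0, 0, 0]
Event 1: SEND 1->0: VV[1][1]++ -> VV[1]=[0, 1, 0, 0], msg_vec=[0, 1, 0, 0]; VV[0]=max(VV[0],msg_vec) then VV[0][0]++ -> VV[0]=[1, 1, 0, 0]
Event 2: SEND 0->2: VV[0][0]++ -> VV[0]=[2, 1, 0, 0], msg_vec=[2, 1, 0, 0]; VV[2]=max(VV[2],msg_vec) then VV[2][2]++ -> VV[2]=[2, 1, 1, 0]
Event 3: SEND 2->3: VV[2][2]++ -> VV[2]=[2, 1, 2, 0], msg_vec=[2, 1, 2, 0]; VV[3]=max(VV[3],msg_vec) then VV[3][3]++ -> VV[3]=[2, 1, 2, 1]
Event 4: SEND 0->3: VV[0][0]++ -> VV[0]=[3, 1, 0, 0], msg_vec=[3, 1, 0, 0]; VV[3]=max(VV[3],msg_vec) then VV[3][3]++ -> VV[3]=[3, 1, 2, 2]
Event 5: LOCAL 2: VV[2][2]++ -> VV[2]=[2, 1, 3, 0]
Event 6: SEND 3->0: VV[3][3]++ -> VV[3]=[3, 1, 2, 3], msg_vec=[3, 1, 2, 3]; VV[0]=max(VV[0],msg_vec) then VV[0][0]++ -> VV[0]=[4, 1, 2, 3]
Event 7: SEND 0->3: VV[0][0]++ -> VV[0]=[5, 1, 2, 3], msg_vec=[5, 1, 2, 3]; VV[3]=max(VV[3],msg_vec) then VV[3][3]++ -> VV[3]=[5, 1, 2, 4]
Event 8: SEND 3->0: VV[3][3]++ -> VV[3]=[5, 1, 2, 5], msg_vec=[5, 1, 2, 5]; VV[0]=max(VV[0],msg_vec) then VV[0][0]++ -> VV[0]=[6, 1, 2, 5]
Event 2 stamp: [2, 1, 0, 0]
Event 8 stamp: [5, 1, 2, 5]
[2, 1, 0, 0] <= [5, 1, 2, 5]? True. Equal? False. Happens-before: True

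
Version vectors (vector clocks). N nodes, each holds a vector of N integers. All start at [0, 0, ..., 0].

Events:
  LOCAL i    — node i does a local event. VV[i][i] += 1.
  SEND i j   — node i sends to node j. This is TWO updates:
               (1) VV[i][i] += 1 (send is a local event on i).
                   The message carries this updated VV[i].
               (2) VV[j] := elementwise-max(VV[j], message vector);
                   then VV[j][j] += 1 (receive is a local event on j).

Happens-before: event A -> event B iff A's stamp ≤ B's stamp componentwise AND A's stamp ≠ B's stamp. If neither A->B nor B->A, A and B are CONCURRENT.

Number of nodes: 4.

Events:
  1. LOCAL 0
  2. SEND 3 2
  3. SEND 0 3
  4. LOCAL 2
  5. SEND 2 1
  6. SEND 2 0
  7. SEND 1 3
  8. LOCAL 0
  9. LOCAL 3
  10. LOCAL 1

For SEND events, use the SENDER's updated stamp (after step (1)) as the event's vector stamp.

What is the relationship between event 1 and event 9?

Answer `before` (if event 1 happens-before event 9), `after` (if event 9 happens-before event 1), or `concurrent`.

Answer: before

Derivation:
Initial: VV[0]=[0, 0, 0, 0]
Initial: VV[1]=[0, 0, 0, 0]
Initial: VV[2]=[0, 0, 0, 0]
Initial: VV[3]=[0, 0, 0, 0]
Event 1: LOCAL 0: VV[0][0]++ -> VV[0]=[1, 0, 0, 0]
Event 2: SEND 3->2: VV[3][3]++ -> VV[3]=[0, 0, 0, 1], msg_vec=[0, 0, 0, 1]; VV[2]=max(VV[2],msg_vec) then VV[2][2]++ -> VV[2]=[0, 0, 1, 1]
Event 3: SEND 0->3: VV[0][0]++ -> VV[0]=[2, 0, 0, 0], msg_vec=[2, 0, 0, 0]; VV[3]=max(VV[3],msg_vec) then VV[3][3]++ -> VV[3]=[2, 0, 0, 2]
Event 4: LOCAL 2: VV[2][2]++ -> VV[2]=[0, 0, 2, 1]
Event 5: SEND 2->1: VV[2][2]++ -> VV[2]=[0, 0, 3, 1], msg_vec=[0, 0, 3, 1]; VV[1]=max(VV[1],msg_vec) then VV[1][1]++ -> VV[1]=[0, 1, 3, 1]
Event 6: SEND 2->0: VV[2][2]++ -> VV[2]=[0, 0, 4, 1], msg_vec=[0, 0, 4, 1]; VV[0]=max(VV[0],msg_vec) then VV[0][0]++ -> VV[0]=[3, 0, 4, 1]
Event 7: SEND 1->3: VV[1][1]++ -> VV[1]=[0, 2, 3, 1], msg_vec=[0, 2, 3, 1]; VV[3]=max(VV[3],msg_vec) then VV[3][3]++ -> VV[3]=[2, 2, 3, 3]
Event 8: LOCAL 0: VV[0][0]++ -> VV[0]=[4, 0, 4, 1]
Event 9: LOCAL 3: VV[3][3]++ -> VV[3]=[2, 2, 3, 4]
Event 10: LOCAL 1: VV[1][1]++ -> VV[1]=[0, 3, 3, 1]
Event 1 stamp: [1, 0, 0, 0]
Event 9 stamp: [2, 2, 3, 4]
[1, 0, 0, 0] <= [2, 2, 3, 4]? True
[2, 2, 3, 4] <= [1, 0, 0, 0]? False
Relation: before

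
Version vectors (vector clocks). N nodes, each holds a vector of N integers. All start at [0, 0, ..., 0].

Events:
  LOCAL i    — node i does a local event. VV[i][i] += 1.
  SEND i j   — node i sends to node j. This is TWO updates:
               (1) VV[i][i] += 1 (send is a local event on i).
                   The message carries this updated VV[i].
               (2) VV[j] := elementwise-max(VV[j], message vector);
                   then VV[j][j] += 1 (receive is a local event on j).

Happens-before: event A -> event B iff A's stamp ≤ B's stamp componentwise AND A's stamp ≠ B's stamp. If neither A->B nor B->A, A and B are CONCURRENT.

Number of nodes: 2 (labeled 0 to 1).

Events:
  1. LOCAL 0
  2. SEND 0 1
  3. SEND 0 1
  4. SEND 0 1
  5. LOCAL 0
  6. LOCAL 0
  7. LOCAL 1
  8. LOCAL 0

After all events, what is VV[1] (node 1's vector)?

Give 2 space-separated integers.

Answer: 4 4

Derivation:
Initial: VV[0]=[0, 0]
Initial: VV[1]=[0, 0]
Event 1: LOCAL 0: VV[0][0]++ -> VV[0]=[1, 0]
Event 2: SEND 0->1: VV[0][0]++ -> VV[0]=[2, 0], msg_vec=[2, 0]; VV[1]=max(VV[1],msg_vec) then VV[1][1]++ -> VV[1]=[2, 1]
Event 3: SEND 0->1: VV[0][0]++ -> VV[0]=[3, 0], msg_vec=[3, 0]; VV[1]=max(VV[1],msg_vec) then VV[1][1]++ -> VV[1]=[3, 2]
Event 4: SEND 0->1: VV[0][0]++ -> VV[0]=[4, 0], msg_vec=[4, 0]; VV[1]=max(VV[1],msg_vec) then VV[1][1]++ -> VV[1]=[4, 3]
Event 5: LOCAL 0: VV[0][0]++ -> VV[0]=[5, 0]
Event 6: LOCAL 0: VV[0][0]++ -> VV[0]=[6, 0]
Event 7: LOCAL 1: VV[1][1]++ -> VV[1]=[4, 4]
Event 8: LOCAL 0: VV[0][0]++ -> VV[0]=[7, 0]
Final vectors: VV[0]=[7, 0]; VV[1]=[4, 4]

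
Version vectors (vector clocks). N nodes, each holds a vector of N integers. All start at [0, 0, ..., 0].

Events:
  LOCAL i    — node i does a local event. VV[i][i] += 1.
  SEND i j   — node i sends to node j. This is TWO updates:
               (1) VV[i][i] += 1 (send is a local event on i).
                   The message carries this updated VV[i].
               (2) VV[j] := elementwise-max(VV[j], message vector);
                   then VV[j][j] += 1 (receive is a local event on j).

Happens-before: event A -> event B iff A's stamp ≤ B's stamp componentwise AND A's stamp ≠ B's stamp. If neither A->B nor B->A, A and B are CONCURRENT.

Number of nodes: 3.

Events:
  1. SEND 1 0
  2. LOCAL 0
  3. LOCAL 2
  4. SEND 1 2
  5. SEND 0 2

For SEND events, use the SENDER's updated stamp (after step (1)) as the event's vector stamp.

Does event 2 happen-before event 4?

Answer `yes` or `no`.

Answer: no

Derivation:
Initial: VV[0]=[0, 0, 0]
Initial: VV[1]=[0, 0, 0]
Initial: VV[2]=[0, 0, 0]
Event 1: SEND 1->0: VV[1][1]++ -> VV[1]=[0, 1, 0], msg_vec=[0, 1, 0]; VV[0]=max(VV[0],msg_vec) then VV[0][0]++ -> VV[0]=[1, 1, 0]
Event 2: LOCAL 0: VV[0][0]++ -> VV[0]=[2, 1, 0]
Event 3: LOCAL 2: VV[2][2]++ -> VV[2]=[0, 0, 1]
Event 4: SEND 1->2: VV[1][1]++ -> VV[1]=[0, 2, 0], msg_vec=[0, 2, 0]; VV[2]=max(VV[2],msg_vec) then VV[2][2]++ -> VV[2]=[0, 2, 2]
Event 5: SEND 0->2: VV[0][0]++ -> VV[0]=[3, 1, 0], msg_vec=[3, 1, 0]; VV[2]=max(VV[2],msg_vec) then VV[2][2]++ -> VV[2]=[3, 2, 3]
Event 2 stamp: [2, 1, 0]
Event 4 stamp: [0, 2, 0]
[2, 1, 0] <= [0, 2, 0]? False. Equal? False. Happens-before: False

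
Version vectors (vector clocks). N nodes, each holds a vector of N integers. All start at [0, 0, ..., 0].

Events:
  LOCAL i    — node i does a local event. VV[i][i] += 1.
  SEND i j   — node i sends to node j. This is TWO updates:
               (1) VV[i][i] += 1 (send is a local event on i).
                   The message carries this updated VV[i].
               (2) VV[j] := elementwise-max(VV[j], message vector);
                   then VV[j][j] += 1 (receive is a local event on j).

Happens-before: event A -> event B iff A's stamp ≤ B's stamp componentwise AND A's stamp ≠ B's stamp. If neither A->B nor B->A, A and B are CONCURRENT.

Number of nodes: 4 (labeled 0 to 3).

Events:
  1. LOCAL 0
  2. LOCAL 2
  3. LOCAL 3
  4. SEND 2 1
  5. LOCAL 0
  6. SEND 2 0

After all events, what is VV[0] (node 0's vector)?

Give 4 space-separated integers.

Answer: 3 0 3 0

Derivation:
Initial: VV[0]=[0, 0, 0, 0]
Initial: VV[1]=[0, 0, 0, 0]
Initial: VV[2]=[0, 0, 0, 0]
Initial: VV[3]=[0, 0, 0, 0]
Event 1: LOCAL 0: VV[0][0]++ -> VV[0]=[1, 0, 0, 0]
Event 2: LOCAL 2: VV[2][2]++ -> VV[2]=[0, 0, 1, 0]
Event 3: LOCAL 3: VV[3][3]++ -> VV[3]=[0, 0, 0, 1]
Event 4: SEND 2->1: VV[2][2]++ -> VV[2]=[0, 0, 2, 0], msg_vec=[0, 0, 2, 0]; VV[1]=max(VV[1],msg_vec) then VV[1][1]++ -> VV[1]=[0, 1, 2, 0]
Event 5: LOCAL 0: VV[0][0]++ -> VV[0]=[2, 0, 0, 0]
Event 6: SEND 2->0: VV[2][2]++ -> VV[2]=[0, 0, 3, 0], msg_vec=[0, 0, 3, 0]; VV[0]=max(VV[0],msg_vec) then VV[0][0]++ -> VV[0]=[3, 0, 3, 0]
Final vectors: VV[0]=[3, 0, 3, 0]; VV[1]=[0, 1, 2, 0]; VV[2]=[0, 0, 3, 0]; VV[3]=[0, 0, 0, 1]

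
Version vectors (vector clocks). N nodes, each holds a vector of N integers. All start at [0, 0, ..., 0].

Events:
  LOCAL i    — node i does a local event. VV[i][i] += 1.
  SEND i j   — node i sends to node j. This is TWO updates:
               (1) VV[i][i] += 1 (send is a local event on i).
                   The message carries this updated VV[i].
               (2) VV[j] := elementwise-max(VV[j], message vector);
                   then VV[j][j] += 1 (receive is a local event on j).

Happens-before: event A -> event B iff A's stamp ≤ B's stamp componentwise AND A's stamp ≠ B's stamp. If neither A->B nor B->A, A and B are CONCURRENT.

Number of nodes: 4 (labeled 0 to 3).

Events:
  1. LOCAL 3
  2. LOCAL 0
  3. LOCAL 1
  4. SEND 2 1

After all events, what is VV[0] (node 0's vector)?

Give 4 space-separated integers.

Initial: VV[0]=[0, 0, 0, 0]
Initial: VV[1]=[0, 0, 0, 0]
Initial: VV[2]=[0, 0, 0, 0]
Initial: VV[3]=[0, 0, 0, 0]
Event 1: LOCAL 3: VV[3][3]++ -> VV[3]=[0, 0, 0, 1]
Event 2: LOCAL 0: VV[0][0]++ -> VV[0]=[1, 0, 0, 0]
Event 3: LOCAL 1: VV[1][1]++ -> VV[1]=[0, 1, 0, 0]
Event 4: SEND 2->1: VV[2][2]++ -> VV[2]=[0, 0, 1, 0], msg_vec=[0, 0, 1, 0]; VV[1]=max(VV[1],msg_vec) then VV[1][1]++ -> VV[1]=[0, 2, 1, 0]
Final vectors: VV[0]=[1, 0, 0, 0]; VV[1]=[0, 2, 1, 0]; VV[2]=[0, 0, 1, 0]; VV[3]=[0, 0, 0, 1]

Answer: 1 0 0 0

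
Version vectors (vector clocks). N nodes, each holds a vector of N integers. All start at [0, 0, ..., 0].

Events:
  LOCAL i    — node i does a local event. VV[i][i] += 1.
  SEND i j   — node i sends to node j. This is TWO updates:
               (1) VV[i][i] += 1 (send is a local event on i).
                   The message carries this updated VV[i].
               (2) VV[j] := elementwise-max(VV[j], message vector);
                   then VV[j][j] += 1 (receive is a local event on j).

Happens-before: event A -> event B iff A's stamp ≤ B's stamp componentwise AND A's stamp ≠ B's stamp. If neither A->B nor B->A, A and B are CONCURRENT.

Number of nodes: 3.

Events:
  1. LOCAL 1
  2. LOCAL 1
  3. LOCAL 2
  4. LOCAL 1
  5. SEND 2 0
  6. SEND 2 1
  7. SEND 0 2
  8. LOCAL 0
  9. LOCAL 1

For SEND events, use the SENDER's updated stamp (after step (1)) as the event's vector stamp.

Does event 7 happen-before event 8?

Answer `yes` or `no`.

Initial: VV[0]=[0, 0, 0]
Initial: VV[1]=[0, 0, 0]
Initial: VV[2]=[0, 0, 0]
Event 1: LOCAL 1: VV[1][1]++ -> VV[1]=[0, 1, 0]
Event 2: LOCAL 1: VV[1][1]++ -> VV[1]=[0, 2, 0]
Event 3: LOCAL 2: VV[2][2]++ -> VV[2]=[0, 0, 1]
Event 4: LOCAL 1: VV[1][1]++ -> VV[1]=[0, 3, 0]
Event 5: SEND 2->0: VV[2][2]++ -> VV[2]=[0, 0, 2], msg_vec=[0, 0, 2]; VV[0]=max(VV[0],msg_vec) then VV[0][0]++ -> VV[0]=[1, 0, 2]
Event 6: SEND 2->1: VV[2][2]++ -> VV[2]=[0, 0, 3], msg_vec=[0, 0, 3]; VV[1]=max(VV[1],msg_vec) then VV[1][1]++ -> VV[1]=[0, 4, 3]
Event 7: SEND 0->2: VV[0][0]++ -> VV[0]=[2, 0, 2], msg_vec=[2, 0, 2]; VV[2]=max(VV[2],msg_vec) then VV[2][2]++ -> VV[2]=[2, 0, 4]
Event 8: LOCAL 0: VV[0][0]++ -> VV[0]=[3, 0, 2]
Event 9: LOCAL 1: VV[1][1]++ -> VV[1]=[0, 5, 3]
Event 7 stamp: [2, 0, 2]
Event 8 stamp: [3, 0, 2]
[2, 0, 2] <= [3, 0, 2]? True. Equal? False. Happens-before: True

Answer: yes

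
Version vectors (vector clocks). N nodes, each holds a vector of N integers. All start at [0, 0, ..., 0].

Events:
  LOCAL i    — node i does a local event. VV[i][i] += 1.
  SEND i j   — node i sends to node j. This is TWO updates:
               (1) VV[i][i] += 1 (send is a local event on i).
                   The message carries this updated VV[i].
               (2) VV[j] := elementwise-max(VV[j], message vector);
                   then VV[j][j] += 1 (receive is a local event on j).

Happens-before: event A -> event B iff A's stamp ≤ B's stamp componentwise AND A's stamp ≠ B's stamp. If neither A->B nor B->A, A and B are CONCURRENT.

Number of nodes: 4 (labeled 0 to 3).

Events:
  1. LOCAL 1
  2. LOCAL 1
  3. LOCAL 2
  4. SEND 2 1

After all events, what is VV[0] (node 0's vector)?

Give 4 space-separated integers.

Initial: VV[0]=[0, 0, 0, 0]
Initial: VV[1]=[0, 0, 0, 0]
Initial: VV[2]=[0, 0, 0, 0]
Initial: VV[3]=[0, 0, 0, 0]
Event 1: LOCAL 1: VV[1][1]++ -> VV[1]=[0, 1, 0, 0]
Event 2: LOCAL 1: VV[1][1]++ -> VV[1]=[0, 2, 0, 0]
Event 3: LOCAL 2: VV[2][2]++ -> VV[2]=[0, 0, 1, 0]
Event 4: SEND 2->1: VV[2][2]++ -> VV[2]=[0, 0, 2, 0], msg_vec=[0, 0, 2, 0]; VV[1]=max(VV[1],msg_vec) then VV[1][1]++ -> VV[1]=[0, 3, 2, 0]
Final vectors: VV[0]=[0, 0, 0, 0]; VV[1]=[0, 3, 2, 0]; VV[2]=[0, 0, 2, 0]; VV[3]=[0, 0, 0, 0]

Answer: 0 0 0 0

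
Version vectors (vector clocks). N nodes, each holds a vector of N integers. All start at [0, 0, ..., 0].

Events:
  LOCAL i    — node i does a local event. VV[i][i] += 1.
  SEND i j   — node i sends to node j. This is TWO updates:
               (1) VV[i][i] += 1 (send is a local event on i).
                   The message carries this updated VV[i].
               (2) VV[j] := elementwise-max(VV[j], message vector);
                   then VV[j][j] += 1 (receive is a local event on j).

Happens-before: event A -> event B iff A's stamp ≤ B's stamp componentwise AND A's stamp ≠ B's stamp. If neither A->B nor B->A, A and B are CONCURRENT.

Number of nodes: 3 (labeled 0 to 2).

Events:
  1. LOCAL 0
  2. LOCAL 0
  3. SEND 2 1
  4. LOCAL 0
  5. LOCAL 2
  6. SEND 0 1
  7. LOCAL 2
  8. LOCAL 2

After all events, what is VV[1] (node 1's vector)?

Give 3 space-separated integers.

Initial: VV[0]=[0, 0, 0]
Initial: VV[1]=[0, 0, 0]
Initial: VV[2]=[0, 0, 0]
Event 1: LOCAL 0: VV[0][0]++ -> VV[0]=[1, 0, 0]
Event 2: LOCAL 0: VV[0][0]++ -> VV[0]=[2, 0, 0]
Event 3: SEND 2->1: VV[2][2]++ -> VV[2]=[0, 0, 1], msg_vec=[0, 0, 1]; VV[1]=max(VV[1],msg_vec) then VV[1][1]++ -> VV[1]=[0, 1, 1]
Event 4: LOCAL 0: VV[0][0]++ -> VV[0]=[3, 0, 0]
Event 5: LOCAL 2: VV[2][2]++ -> VV[2]=[0, 0, 2]
Event 6: SEND 0->1: VV[0][0]++ -> VV[0]=[4, 0, 0], msg_vec=[4, 0, 0]; VV[1]=max(VV[1],msg_vec) then VV[1][1]++ -> VV[1]=[4, 2, 1]
Event 7: LOCAL 2: VV[2][2]++ -> VV[2]=[0, 0, 3]
Event 8: LOCAL 2: VV[2][2]++ -> VV[2]=[0, 0, 4]
Final vectors: VV[0]=[4, 0, 0]; VV[1]=[4, 2, 1]; VV[2]=[0, 0, 4]

Answer: 4 2 1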